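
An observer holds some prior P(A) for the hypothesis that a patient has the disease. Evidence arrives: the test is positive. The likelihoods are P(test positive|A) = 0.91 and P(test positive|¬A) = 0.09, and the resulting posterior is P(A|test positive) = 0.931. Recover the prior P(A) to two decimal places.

Bayes' rule in odds form gives O(A|E) = O(A)·[P(E|A)/P(E|¬A)], hence O(A) = O(A|E)/LR.
Posterior odds = 0.931/(1−0.931) = 13.4928. LR = 0.91/0.09 = 10.1111.
Prior odds = 13.4928/10.1111 = 1.3345, so P(A) = 1.3345/(1+1.3345) ≈ 0.57.

P(A) = 0.57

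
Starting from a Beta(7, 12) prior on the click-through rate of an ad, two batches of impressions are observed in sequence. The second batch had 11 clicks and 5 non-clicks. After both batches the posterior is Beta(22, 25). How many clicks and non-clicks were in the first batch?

4 clicks and 8 non-clicks

Sequential conjugate updates are equivalent to a single update on the pooled data, so total successes = posterior α − prior α and total failures = posterior β − prior β.
Total across both batches: 22−7=15 clicks, 25−12=13 non-clicks.
Subtract the second batch: 15−11=4 clicks and 13−5=8 non-clicks.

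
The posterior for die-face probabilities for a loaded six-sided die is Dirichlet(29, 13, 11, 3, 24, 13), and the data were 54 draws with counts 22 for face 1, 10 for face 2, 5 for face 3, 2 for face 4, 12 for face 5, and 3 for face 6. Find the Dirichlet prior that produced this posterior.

Dirichlet(7, 3, 6, 1, 12, 10)

For a Dirichlet(α) prior with multinomial counts c, the posterior is Dirichlet(α + c) componentwise.
Subtract each count from the matching posterior parameter: 29−22=7, 13−10=3, 11−5=6, 3−2=1, 24−12=12, 13−3=10.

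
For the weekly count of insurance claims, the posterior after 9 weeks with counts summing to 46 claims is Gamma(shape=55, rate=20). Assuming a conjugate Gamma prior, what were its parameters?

A Gamma(α, β) prior (rate parametrization) on a Poisson rate with n observations summing to S gives posterior Gamma(α+S, β+n).
So α = 55 − 46 = 9 and β = 20 − 9 = 11.

Gamma(shape=9, rate=11)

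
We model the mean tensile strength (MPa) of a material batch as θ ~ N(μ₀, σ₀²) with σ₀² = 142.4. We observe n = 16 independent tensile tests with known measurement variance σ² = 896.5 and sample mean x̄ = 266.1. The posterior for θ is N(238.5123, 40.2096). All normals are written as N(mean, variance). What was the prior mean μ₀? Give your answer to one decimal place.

With known observation variance, the Normal–Normal posterior has precision τ_n = τ₀ + n/σ² and mean μ_n = (τ₀μ₀ + (n/σ²)x̄)/τ_n.
Here τ₀ = 1/142.4 = 0.007022 and τ_data = 16/896.5 = 0.017847, so τ_n = 0.024869.
Rearranging for μ₀: μ₀ = (μ_n·τ_n − τ_data·x̄)/τ₀ = (238.5123·0.024869 − 0.017847·266.1) / 0.007022 = 1.182476/0.007022 ≈ 168.4.

μ₀ = 168.4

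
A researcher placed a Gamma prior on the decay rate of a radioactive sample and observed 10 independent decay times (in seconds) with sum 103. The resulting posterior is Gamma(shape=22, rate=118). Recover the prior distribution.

Gamma(shape=12, rate=15)

For an exponential likelihood with a Gamma(α, β) prior on the rate, n observations with total T give posterior Gamma(α+n, β+T).
So α = 22 − 10 = 12 and β = 118 − 103 = 15.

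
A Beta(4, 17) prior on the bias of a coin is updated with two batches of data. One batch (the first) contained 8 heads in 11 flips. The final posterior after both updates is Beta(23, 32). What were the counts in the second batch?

Sequential conjugate updates are equivalent to a single update on the pooled data, so total successes = posterior α − prior α and total failures = posterior β − prior β.
Total across both batches: 23−4=19 heads, 32−17=15 tails.
Subtract the first batch: 19−8=11 heads and 15−3=12 tails.

11 heads and 12 tails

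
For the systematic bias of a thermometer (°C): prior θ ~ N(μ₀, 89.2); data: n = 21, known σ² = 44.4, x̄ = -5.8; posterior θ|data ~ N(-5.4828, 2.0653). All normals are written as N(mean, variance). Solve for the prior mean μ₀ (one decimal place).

The posterior mean is a precision-weighted average: μ_n = (τ₀μ₀ + τ_data·x̄)/(τ₀+τ_data), with τ₀=1/σ₀² and τ_data=n/σ².
Here τ₀ = 1/89.2 = 0.011211 and τ_data = 21/44.4 = 0.472973, so τ_n = 0.484184.
Rearranging for μ₀: μ₀ = (μ_n·τ_n − τ_data·x̄)/τ₀ = (-5.4828·0.484184 − 0.472973·-5.8) / 0.011211 = 0.088559/0.011211 ≈ 7.9.

μ₀ = 7.9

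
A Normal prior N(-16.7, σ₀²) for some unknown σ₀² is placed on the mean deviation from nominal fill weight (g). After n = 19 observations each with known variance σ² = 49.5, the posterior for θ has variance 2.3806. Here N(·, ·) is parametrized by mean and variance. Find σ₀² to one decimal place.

σ₀² = 27.6

For the Normal–Normal model with known σ², precisions add: τ_n = τ₀ + n/σ².
So 1/σ₀² = 1/2.3806 − 19/49.5 = 0.420062 − 0.383838 = 0.036224.
Hence σ₀² = 1/0.036224 ≈ 27.6.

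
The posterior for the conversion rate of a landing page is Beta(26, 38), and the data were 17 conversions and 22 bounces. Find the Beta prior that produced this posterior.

Beta(9, 16)

A Beta(a, b) prior with s successes and f failures in binomial data gives a Beta(a+s, b+f) posterior.
So a = 26 − 17 = 9 and b = 38 − 22 = 16.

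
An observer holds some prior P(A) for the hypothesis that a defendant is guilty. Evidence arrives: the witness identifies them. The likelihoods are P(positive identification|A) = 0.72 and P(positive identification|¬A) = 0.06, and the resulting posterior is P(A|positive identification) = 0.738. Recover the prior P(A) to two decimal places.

In odds form, posterior odds = prior odds × likelihood ratio, so prior odds = posterior odds ÷ LR.
Posterior odds = 0.738/(1−0.738) = 2.8168. LR = 0.72/0.06 = 12.0000.
Prior odds = 2.8168/12.0000 = 0.2347, so P(A) = 0.2347/(1+0.2347) ≈ 0.19.

P(A) = 0.19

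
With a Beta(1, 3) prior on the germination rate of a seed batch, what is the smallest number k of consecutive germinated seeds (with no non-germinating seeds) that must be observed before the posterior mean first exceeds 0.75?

After k germinated seeds and 0 non-germinating seeds the posterior is Beta(1+k, 3), with mean (1+k)/(1+3+k).
Set (1+k)/(4+k) > 0.75 and solve: k > (0.75·4 − 1)/(1 − 0.75) = 8.000.
The smallest integer exceeding 8.000 is 9.

k = 9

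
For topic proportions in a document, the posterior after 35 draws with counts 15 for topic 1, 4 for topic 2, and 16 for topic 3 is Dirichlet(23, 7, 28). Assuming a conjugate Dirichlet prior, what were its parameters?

Dirichlet(8, 3, 12)

For a Dirichlet(α) prior with multinomial counts c, the posterior is Dirichlet(α + c) componentwise.
Subtract each count from the matching posterior parameter: 23−15=8, 7−4=3, 28−16=12.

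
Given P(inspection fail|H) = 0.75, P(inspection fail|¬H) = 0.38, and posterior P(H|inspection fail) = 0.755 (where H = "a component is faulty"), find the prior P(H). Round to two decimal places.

P(H) = 0.61

Bayes' rule in odds form gives O(H|E) = O(H)·[P(E|H)/P(E|¬H)], hence O(H) = O(H|E)/LR.
Posterior odds = 0.755/(1−0.755) = 3.0816. LR = 0.75/0.38 = 1.9737.
Prior odds = 3.0816/1.9737 = 1.5613, so P(H) = 1.5613/(1+1.5613) ≈ 0.61.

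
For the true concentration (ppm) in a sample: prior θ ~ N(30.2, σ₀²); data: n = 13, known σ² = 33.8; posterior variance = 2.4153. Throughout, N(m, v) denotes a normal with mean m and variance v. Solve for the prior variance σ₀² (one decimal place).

For the Normal–Normal model with known σ², precisions add: τ_n = τ₀ + n/σ².
So 1/σ₀² = 1/2.4153 − 13/33.8 = 0.414027 − 0.384615 = 0.029412.
Hence σ₀² = 1/0.029412 ≈ 34.0.

σ₀² = 34.0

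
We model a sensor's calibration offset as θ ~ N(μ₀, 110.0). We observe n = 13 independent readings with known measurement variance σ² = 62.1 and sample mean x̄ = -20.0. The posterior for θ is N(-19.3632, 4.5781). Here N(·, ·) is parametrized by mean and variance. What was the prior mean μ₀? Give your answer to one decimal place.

μ₀ = -4.7

The posterior mean is a precision-weighted average: μ_n = (τ₀μ₀ + τ_data·x̄)/(τ₀+τ_data), with τ₀=1/σ₀² and τ_data=n/σ².
Here τ₀ = 1/110.0 = 0.009091 and τ_data = 13/62.1 = 0.209340, so τ_n = 0.218431.
Rearranging for μ₀: μ₀ = (μ_n·τ_n − τ_data·x̄)/τ₀ = (-19.3632·0.218431 − 0.209340·-20.0) / 0.009091 = -0.042723/0.009091 ≈ -4.7.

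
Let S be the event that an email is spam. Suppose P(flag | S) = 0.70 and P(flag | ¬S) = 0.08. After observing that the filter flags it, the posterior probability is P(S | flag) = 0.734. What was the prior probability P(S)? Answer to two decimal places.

Bayes' rule in odds form gives O(S|E) = O(S)·[P(E|S)/P(E|¬S)], hence O(S) = O(S|E)/LR.
Posterior odds = 0.734/(1−0.734) = 2.7594. LR = 0.70/0.08 = 8.7500.
Prior odds = 2.7594/8.7500 = 0.3154, so P(S) = 0.3154/(1+0.3154) ≈ 0.24.

P(S) = 0.24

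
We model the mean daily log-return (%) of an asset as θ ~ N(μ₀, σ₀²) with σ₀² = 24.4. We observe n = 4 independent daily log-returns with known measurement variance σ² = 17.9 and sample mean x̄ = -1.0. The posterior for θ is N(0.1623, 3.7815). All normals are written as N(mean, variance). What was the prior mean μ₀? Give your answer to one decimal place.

With known observation variance, the Normal–Normal posterior has precision τ_n = τ₀ + n/σ² and mean μ_n = (τ₀μ₀ + (n/σ²)x̄)/τ_n.
Here τ₀ = 1/24.4 = 0.040984 and τ_data = 4/17.9 = 0.223464, so τ_n = 0.264448.
Rearranging for μ₀: μ₀ = (μ_n·τ_n − τ_data·x̄)/τ₀ = (0.1623·0.264448 − 0.223464·-1.0) / 0.040984 = 0.266384/0.040984 ≈ 6.5.

μ₀ = 6.5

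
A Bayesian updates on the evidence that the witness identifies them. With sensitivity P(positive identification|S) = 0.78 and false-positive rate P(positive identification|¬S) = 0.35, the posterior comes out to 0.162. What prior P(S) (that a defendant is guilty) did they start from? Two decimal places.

Bayes' rule in odds form gives O(S|E) = O(S)·[P(E|S)/P(E|¬S)], hence O(S) = O(S|E)/LR.
Posterior odds = 0.162/(1−0.162) = 0.1933. LR = 0.78/0.35 = 2.2286.
Prior odds = 0.1933/2.2286 = 0.0867, so P(S) = 0.0867/(1+0.0867) ≈ 0.08.

P(S) = 0.08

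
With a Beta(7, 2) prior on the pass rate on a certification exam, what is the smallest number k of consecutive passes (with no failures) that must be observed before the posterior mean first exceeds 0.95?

After k passes and 0 failures the posterior is Beta(7+k, 2), with mean (7+k)/(7+2+k).
Set (7+k)/(9+k) > 0.95 and solve: k > (0.95·9 − 7)/(1 − 0.95) = 31.000.
The smallest integer exceeding 31.000 is 32.

k = 32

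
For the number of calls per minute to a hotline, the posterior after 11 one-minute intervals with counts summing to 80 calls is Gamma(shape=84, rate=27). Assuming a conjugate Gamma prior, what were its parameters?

Gamma–Poisson conjugacy: posterior shape = α + Σxᵢ, posterior rate = β + n.
So α = 84 − 80 = 4 and β = 27 − 11 = 16.

Gamma(shape=4, rate=16)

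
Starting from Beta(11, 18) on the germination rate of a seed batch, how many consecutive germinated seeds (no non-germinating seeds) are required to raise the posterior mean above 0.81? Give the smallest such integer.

k = 66

After k germinated seeds and 0 non-germinating seeds the posterior is Beta(11+k, 18), with mean (11+k)/(11+18+k).
Set (11+k)/(29+k) > 0.81 and solve: k > (0.81·29 − 11)/(1 − 0.81) = 65.737.
The smallest integer exceeding 65.737 is 66, and checking k=66: (77)/(95) = 0.8105 > 0.81.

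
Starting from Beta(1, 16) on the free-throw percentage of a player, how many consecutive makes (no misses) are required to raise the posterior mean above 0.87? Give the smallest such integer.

After k makes and 0 misses the posterior is Beta(1+k, 16), with mean (1+k)/(1+16+k).
Set (1+k)/(17+k) > 0.87 and solve: k > (0.87·17 − 1)/(1 − 0.87) = 106.077.
The smallest integer exceeding 106.077 is 107.

k = 107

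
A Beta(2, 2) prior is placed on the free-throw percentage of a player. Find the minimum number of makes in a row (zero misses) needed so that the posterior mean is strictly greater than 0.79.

After k makes and 0 misses the posterior is Beta(2+k, 2), with mean (2+k)/(2+2+k).
Set (2+k)/(4+k) > 0.79 and solve: k > (0.79·4 − 2)/(1 − 0.79) = 5.524.
The smallest integer exceeding 5.524 is 6.

k = 6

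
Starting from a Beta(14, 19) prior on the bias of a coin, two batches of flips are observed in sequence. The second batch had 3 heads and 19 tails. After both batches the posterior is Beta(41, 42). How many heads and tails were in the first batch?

24 heads and 4 tails

Sequential conjugate updates are equivalent to a single update on the pooled data, so total successes = posterior α − prior α and total failures = posterior β − prior β.
Total across both batches: 41−14=27 heads, 42−19=23 tails.
Subtract the second batch: 27−3=24 heads and 23−19=4 tails.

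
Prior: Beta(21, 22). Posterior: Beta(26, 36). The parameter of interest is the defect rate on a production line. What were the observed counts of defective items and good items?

Under Beta–binomial conjugacy the posterior parameters are (α+s, β+f).
Match parameters: s=26−21=5, f=36−22=14.

5 defective items and 14 good items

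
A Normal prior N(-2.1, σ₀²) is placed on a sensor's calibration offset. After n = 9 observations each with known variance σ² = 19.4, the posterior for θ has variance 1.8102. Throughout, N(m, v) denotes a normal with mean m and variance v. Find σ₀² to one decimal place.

Posterior precision equals prior precision plus data precision: 1/σ_n² = 1/σ₀² + n/σ².
So 1/σ₀² = 1/1.8102 − 9/19.4 = 0.552425 − 0.463918 = 0.088507.
Hence σ₀² = 1/0.088507 ≈ 11.3.

σ₀² = 11.3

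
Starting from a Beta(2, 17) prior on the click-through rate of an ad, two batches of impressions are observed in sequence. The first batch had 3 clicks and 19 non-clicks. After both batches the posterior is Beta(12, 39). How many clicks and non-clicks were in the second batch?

7 clicks and 3 non-clicks

Because Beta–binomial updating is additive in the counts, the combined data contributed (α_post−α_prior, β_post−β_prior) successes and failures.
Total across both batches: 12−2=10 clicks, 39−17=22 non-clicks.
Subtract the first batch: 10−3=7 clicks and 22−19=3 non-clicks.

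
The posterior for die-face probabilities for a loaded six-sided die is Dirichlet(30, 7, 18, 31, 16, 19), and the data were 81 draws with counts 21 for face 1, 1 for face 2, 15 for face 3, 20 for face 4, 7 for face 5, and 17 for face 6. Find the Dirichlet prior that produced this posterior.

For a Dirichlet(α) prior with multinomial counts c, the posterior is Dirichlet(α + c) componentwise.
Subtract each count from the matching posterior parameter: 30−21=9, 7−1=6, 18−15=3, 31−20=11, 16−7=9, 19−17=2.

Dirichlet(9, 6, 3, 11, 9, 2)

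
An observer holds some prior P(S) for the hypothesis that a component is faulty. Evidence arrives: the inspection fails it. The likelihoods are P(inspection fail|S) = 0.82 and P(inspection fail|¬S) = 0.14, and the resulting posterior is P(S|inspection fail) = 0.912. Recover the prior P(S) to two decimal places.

P(S) = 0.64

In odds form, posterior odds = prior odds × likelihood ratio, so prior odds = posterior odds ÷ LR.
Posterior odds = 0.912/(1−0.912) = 10.3636. LR = 0.82/0.14 = 5.8571.
Prior odds = 10.3636/5.8571 = 1.7694, so P(S) = 1.7694/(1+1.7694) ≈ 0.64.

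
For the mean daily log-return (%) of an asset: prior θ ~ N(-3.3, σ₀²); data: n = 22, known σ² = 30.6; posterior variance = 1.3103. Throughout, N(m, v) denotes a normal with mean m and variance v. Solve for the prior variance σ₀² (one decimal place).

For the Normal–Normal model with known σ², precisions add: τ_n = τ₀ + n/σ².
So 1/σ₀² = 1/1.3103 − 22/30.6 = 0.763184 − 0.718954 = 0.044230.
Hence σ₀² = 1/0.044230 ≈ 22.6.

σ₀² = 22.6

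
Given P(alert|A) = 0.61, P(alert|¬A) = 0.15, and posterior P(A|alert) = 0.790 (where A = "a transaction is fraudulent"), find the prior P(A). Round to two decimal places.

P(A) = 0.48

In odds form, posterior odds = prior odds × likelihood ratio, so prior odds = posterior odds ÷ LR.
Posterior odds = 0.790/(1−0.790) = 3.7619. LR = 0.61/0.15 = 4.0667.
Prior odds = 3.7619/4.0667 = 0.9250, so P(A) = 0.9250/(1+0.9250) ≈ 0.48.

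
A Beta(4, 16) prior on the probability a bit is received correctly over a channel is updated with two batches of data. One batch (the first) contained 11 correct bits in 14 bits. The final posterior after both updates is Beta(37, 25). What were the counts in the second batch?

22 correct bits and 6 errors

Because Beta–binomial updating is additive in the counts, the combined data contributed (α_post−α_prior, β_post−β_prior) successes and failures.
Total across both batches: 37−4=33 correct bits, 25−16=9 errors.
Subtract the first batch: 33−11=22 correct bits and 9−3=6 errors.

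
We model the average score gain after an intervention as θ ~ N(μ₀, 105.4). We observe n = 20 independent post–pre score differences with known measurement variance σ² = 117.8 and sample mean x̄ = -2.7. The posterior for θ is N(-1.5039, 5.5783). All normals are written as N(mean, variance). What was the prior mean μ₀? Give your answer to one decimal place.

μ₀ = 19.9

The posterior mean is a precision-weighted average: μ_n = (τ₀μ₀ + τ_data·x̄)/(τ₀+τ_data), with τ₀=1/σ₀² and τ_data=n/σ².
Here τ₀ = 1/105.4 = 0.009488 and τ_data = 20/117.8 = 0.169779, so τ_n = 0.179267.
Rearranging for μ₀: μ₀ = (μ_n·τ_n − τ_data·x̄)/τ₀ = (-1.5039·0.179267 − 0.169779·-2.7) / 0.009488 = 0.188804/0.009488 ≈ 19.9.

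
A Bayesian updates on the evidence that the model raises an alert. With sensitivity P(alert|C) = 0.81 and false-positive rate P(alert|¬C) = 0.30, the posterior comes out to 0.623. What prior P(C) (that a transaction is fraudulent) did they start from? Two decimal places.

In odds form, posterior odds = prior odds × likelihood ratio, so prior odds = posterior odds ÷ LR.
Posterior odds = 0.623/(1−0.623) = 1.6525. LR = 0.81/0.30 = 2.7000.
Prior odds = 1.6525/2.7000 = 0.6120, so P(C) = 0.6120/(1+0.6120) ≈ 0.38.

P(C) = 0.38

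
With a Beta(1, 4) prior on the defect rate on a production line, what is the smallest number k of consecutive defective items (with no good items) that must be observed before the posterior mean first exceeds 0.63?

k = 6

After k defective items and 0 good items the posterior is Beta(1+k, 4), with mean (1+k)/(1+4+k).
Set (1+k)/(5+k) > 0.63 and solve: k > (0.63·5 − 1)/(1 − 0.63) = 5.811.
The smallest integer exceeding 5.811 is 6, and checking k=6: (7)/(11) = 0.6364 > 0.63.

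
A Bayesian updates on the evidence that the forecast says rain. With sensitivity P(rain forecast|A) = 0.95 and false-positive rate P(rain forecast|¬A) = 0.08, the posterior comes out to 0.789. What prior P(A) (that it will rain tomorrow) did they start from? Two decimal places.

P(A) = 0.24

Bayes' rule in odds form gives O(A|E) = O(A)·[P(E|A)/P(E|¬A)], hence O(A) = O(A|E)/LR.
Posterior odds = 0.789/(1−0.789) = 3.7393. LR = 0.95/0.08 = 11.8750.
Prior odds = 3.7393/11.8750 = 0.3149, so P(A) = 0.3149/(1+0.3149) ≈ 0.24.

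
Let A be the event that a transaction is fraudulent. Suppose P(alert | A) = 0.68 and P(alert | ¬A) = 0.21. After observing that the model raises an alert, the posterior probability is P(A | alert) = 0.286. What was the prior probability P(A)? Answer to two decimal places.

Bayes' rule in odds form gives O(A|E) = O(A)·[P(E|A)/P(E|¬A)], hence O(A) = O(A|E)/LR.
Posterior odds = 0.286/(1−0.286) = 0.4006. LR = 0.68/0.21 = 3.2381.
Prior odds = 0.4006/3.2381 = 0.1237, so P(A) = 0.1237/(1+0.1237) ≈ 0.11.

P(A) = 0.11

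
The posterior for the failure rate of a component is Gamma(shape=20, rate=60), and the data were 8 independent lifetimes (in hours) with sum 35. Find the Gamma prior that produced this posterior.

Gamma–exponential conjugacy: posterior shape = α + n, posterior rate = β + Σtᵢ.
So α = 20 − 8 = 12 and β = 60 − 35 = 25.

Gamma(shape=12, rate=25)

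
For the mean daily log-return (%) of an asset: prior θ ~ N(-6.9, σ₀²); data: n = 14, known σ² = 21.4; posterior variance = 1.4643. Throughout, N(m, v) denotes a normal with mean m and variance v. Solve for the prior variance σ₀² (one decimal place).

Posterior precision equals prior precision plus data precision: 1/σ_n² = 1/σ₀² + n/σ².
So 1/σ₀² = 1/1.4643 − 14/21.4 = 0.682920 − 0.654206 = 0.028714.
Hence σ₀² = 1/0.028714 ≈ 34.8.

σ₀² = 34.8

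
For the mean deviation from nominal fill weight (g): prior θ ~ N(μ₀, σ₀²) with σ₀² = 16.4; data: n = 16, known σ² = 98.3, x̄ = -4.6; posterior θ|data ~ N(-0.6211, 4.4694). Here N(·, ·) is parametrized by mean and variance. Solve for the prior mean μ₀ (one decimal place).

μ₀ = 10.0

With known observation variance, the Normal–Normal posterior has precision τ_n = τ₀ + n/σ² and mean μ_n = (τ₀μ₀ + (n/σ²)x̄)/τ_n.
Here τ₀ = 1/16.4 = 0.060976 and τ_data = 16/98.3 = 0.162767, so τ_n = 0.223743.
Rearranging for μ₀: μ₀ = (μ_n·τ_n − τ_data·x̄)/τ₀ = (-0.6211·0.223743 − 0.162767·-4.6) / 0.060976 = 0.609761/0.060976 ≈ 10.0.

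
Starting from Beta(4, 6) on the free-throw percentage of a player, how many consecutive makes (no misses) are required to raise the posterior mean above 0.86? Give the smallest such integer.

After k makes and 0 misses the posterior is Beta(4+k, 6), with mean (4+k)/(4+6+k).
Set (4+k)/(10+k) > 0.86 and solve: k > (0.86·10 − 4)/(1 − 0.86) = 32.857.
The smallest integer exceeding 32.857 is 33.

k = 33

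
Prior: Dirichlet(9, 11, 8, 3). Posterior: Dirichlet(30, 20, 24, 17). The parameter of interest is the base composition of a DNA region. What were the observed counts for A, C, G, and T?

counts (21, 9, 16, 14)

For a Dirichlet(α) prior with multinomial counts c, the posterior is Dirichlet(α + c) componentwise.
Counts are posterior − prior componentwise: 30−9=21, 20−11=9, 24−8=16, 17−3=14.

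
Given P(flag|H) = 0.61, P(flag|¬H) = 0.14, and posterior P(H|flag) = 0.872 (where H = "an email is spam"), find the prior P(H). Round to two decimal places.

Bayes' rule in odds form gives O(H|E) = O(H)·[P(E|H)/P(E|¬H)], hence O(H) = O(H|E)/LR.
Posterior odds = 0.872/(1−0.872) = 6.8125. LR = 0.61/0.14 = 4.3571.
Prior odds = 6.8125/4.3571 = 1.5635, so P(H) = 1.5635/(1+1.5635) ≈ 0.61.

P(H) = 0.61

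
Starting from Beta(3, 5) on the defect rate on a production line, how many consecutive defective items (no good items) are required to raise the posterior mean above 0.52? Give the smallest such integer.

k = 3

After k defective items and 0 good items the posterior is Beta(3+k, 5), with mean (3+k)/(3+5+k).
Set (3+k)/(8+k) > 0.52 and solve: k > (0.52·8 − 3)/(1 − 0.52) = 2.417.
The smallest integer exceeding 2.417 is 3.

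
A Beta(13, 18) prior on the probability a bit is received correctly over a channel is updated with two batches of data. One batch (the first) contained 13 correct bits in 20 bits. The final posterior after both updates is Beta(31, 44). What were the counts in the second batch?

Sequential conjugate updates are equivalent to a single update on the pooled data, so total successes = posterior α − prior α and total failures = posterior β − prior β.
Total across both batches: 31−13=18 correct bits, 44−18=26 errors.
Subtract the first batch: 18−13=5 correct bits and 26−7=19 errors.

5 correct bits and 19 errors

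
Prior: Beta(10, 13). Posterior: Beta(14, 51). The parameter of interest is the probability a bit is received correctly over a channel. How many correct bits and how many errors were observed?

4 correct bits and 38 errors

A Beta(a, b) prior with s successes and f failures in binomial data gives a Beta(a+s, b+f) posterior.
So s = 14 − 10 = 4 and f = 51 − 13 = 38.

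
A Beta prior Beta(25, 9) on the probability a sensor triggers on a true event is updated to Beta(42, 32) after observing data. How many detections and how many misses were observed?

17 detections and 23 misses

A Beta(α, β) prior with s successes and f failures in binomial data gives a Beta(α+s, β+f) posterior.
So s = 42 − 25 = 17 and f = 32 − 9 = 23.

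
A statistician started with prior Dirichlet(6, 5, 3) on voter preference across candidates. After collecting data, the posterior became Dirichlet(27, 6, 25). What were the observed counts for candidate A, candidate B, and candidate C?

For a Dirichlet(α) prior with multinomial counts c, the posterior is Dirichlet(α + c) componentwise.
Counts are posterior − prior componentwise: 27−6=21, 6−5=1, 25−3=22.

counts (21, 1, 22)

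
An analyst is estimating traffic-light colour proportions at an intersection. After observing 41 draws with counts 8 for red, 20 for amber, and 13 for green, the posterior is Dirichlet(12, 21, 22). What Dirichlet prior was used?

For a Dirichlet(α) prior with multinomial counts c, the posterior is Dirichlet(α + c) componentwise.
Subtract each count from the matching posterior parameter: 12−8=4, 21−20=1, 22−13=9.

Dirichlet(4, 1, 9)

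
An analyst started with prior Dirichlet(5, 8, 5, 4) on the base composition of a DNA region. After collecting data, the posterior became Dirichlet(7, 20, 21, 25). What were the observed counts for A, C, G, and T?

For a Dirichlet(α) prior with multinomial counts c, the posterior is Dirichlet(α + c) componentwise.
Counts are posterior − prior componentwise: 7−5=2, 20−8=12, 21−5=16, 25−4=21.

counts (2, 12, 16, 21)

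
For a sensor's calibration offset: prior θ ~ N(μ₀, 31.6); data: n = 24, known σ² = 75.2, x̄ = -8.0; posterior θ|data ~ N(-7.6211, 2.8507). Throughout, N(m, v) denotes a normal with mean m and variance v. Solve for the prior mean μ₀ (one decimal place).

With known observation variance, the Normal–Normal posterior has precision τ_n = τ₀ + n/σ² and mean μ_n = (τ₀μ₀ + (n/σ²)x̄)/τ_n.
Here τ₀ = 1/31.6 = 0.031646 and τ_data = 24/75.2 = 0.319149, so τ_n = 0.350795.
Rearranging for μ₀: μ₀ = (μ_n·τ_n − τ_data·x̄)/τ₀ = (-7.6211·0.350795 − 0.319149·-8.0) / 0.031646 = -0.120252/0.031646 ≈ -3.8.

μ₀ = -3.8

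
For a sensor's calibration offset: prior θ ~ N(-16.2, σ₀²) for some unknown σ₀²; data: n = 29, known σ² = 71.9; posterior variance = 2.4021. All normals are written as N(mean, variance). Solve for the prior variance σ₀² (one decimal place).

For the Normal–Normal model with known σ², precisions add: τ_n = τ₀ + n/σ².
So 1/σ₀² = 1/2.4021 − 29/71.9 = 0.416302 − 0.403338 = 0.012964.
Hence σ₀² = 1/0.012964 ≈ 77.1.

σ₀² = 77.1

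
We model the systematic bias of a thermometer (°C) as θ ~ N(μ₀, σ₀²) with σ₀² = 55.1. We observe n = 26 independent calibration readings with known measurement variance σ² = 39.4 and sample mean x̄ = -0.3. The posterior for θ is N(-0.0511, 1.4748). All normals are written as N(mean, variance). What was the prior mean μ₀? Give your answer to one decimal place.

The posterior mean is a precision-weighted average: μ_n = (τ₀μ₀ + τ_data·x̄)/(τ₀+τ_data), with τ₀=1/σ₀² and τ_data=n/σ².
Here τ₀ = 1/55.1 = 0.018149 and τ_data = 26/39.4 = 0.659898, so τ_n = 0.678047.
Rearranging for μ₀: μ₀ = (μ_n·τ_n − τ_data·x̄)/τ₀ = (-0.0511·0.678047 − 0.659898·-0.3) / 0.018149 = 0.163321/0.018149 ≈ 9.0.

μ₀ = 9.0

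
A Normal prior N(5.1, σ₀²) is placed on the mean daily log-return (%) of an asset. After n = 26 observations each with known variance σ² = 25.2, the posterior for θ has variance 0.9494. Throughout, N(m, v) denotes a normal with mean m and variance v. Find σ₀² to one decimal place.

Posterior precision equals prior precision plus data precision: 1/σ_n² = 1/σ₀² + n/σ².
So 1/σ₀² = 1/0.9494 − 26/25.2 = 1.053297 − 1.031746 = 0.021551.
Hence σ₀² = 1/0.021551 ≈ 46.4.

σ₀² = 46.4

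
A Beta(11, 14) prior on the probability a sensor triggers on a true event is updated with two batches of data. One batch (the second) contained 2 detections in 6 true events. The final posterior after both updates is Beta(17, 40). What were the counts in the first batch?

Because Beta–binomial updating is additive in the counts, the combined data contributed (α_post−α_prior, β_post−β_prior) successes and failures.
Total across both batches: 17−11=6 detections, 40−14=26 misses.
Subtract the second batch: 6−2=4 detections and 26−4=22 misses.

4 detections and 22 misses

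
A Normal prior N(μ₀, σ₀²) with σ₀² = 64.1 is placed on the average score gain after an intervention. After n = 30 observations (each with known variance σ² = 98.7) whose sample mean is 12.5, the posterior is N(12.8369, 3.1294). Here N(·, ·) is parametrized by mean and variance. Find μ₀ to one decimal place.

μ₀ = 19.4

With known observation variance, the Normal–Normal posterior has precision τ_n = τ₀ + n/σ² and mean μ_n = (τ₀μ₀ + (n/σ²)x̄)/τ_n.
Here τ₀ = 1/64.1 = 0.015601 and τ_data = 30/98.7 = 0.303951, so τ_n = 0.319552.
Rearranging for μ₀: μ₀ = (μ_n·τ_n − τ_data·x̄)/τ₀ = (12.8369·0.319552 − 0.303951·12.5) / 0.015601 = 0.302670/0.015601 ≈ 19.4.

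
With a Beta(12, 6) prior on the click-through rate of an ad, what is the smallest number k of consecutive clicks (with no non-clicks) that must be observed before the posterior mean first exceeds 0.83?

k = 18

After k clicks and 0 non-clicks the posterior is Beta(12+k, 6), with mean (12+k)/(12+6+k).
Set (12+k)/(18+k) > 0.83 and solve: k > (0.83·18 − 12)/(1 − 0.83) = 17.294.
The smallest integer exceeding 17.294 is 18, and checking k=18: (30)/(36) = 0.8333 > 0.83.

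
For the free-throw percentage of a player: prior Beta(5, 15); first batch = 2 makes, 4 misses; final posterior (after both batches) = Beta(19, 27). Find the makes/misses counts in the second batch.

Sequential conjugate updates are equivalent to a single update on the pooled data, so total successes = posterior α − prior α and total failures = posterior β − prior β.
Total across both batches: 19−5=14 makes, 27−15=12 misses.
Subtract the first batch: 14−2=12 makes and 12−4=8 misses.

12 makes and 8 misses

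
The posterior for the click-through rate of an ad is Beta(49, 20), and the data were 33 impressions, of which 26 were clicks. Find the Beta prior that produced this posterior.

Beta(23, 13)

Beta is conjugate to the binomial likelihood: posterior = Beta(a+s, b+f).
Subtract the data counts: 49−26=23, 20−7=13.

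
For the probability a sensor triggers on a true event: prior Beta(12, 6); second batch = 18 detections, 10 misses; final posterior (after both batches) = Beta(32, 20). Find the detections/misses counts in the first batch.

Sequential conjugate updates are equivalent to a single update on the pooled data, so total successes = posterior α − prior α and total failures = posterior β − prior β.
Total across both batches: 32−12=20 detections, 20−6=14 misses.
Subtract the second batch: 20−18=2 detections and 14−10=4 misses.

2 detections and 4 misses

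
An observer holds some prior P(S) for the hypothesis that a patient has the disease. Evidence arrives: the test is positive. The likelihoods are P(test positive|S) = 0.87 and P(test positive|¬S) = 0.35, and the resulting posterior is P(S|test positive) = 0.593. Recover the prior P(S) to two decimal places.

P(S) = 0.37

Bayes' rule in odds form gives O(S|E) = O(S)·[P(E|S)/P(E|¬S)], hence O(S) = O(S|E)/LR.
Posterior odds = 0.593/(1−0.593) = 1.4570. LR = 0.87/0.35 = 2.4857.
Prior odds = 1.4570/2.4857 = 0.5862, so P(S) = 0.5862/(1+0.5862) ≈ 0.37.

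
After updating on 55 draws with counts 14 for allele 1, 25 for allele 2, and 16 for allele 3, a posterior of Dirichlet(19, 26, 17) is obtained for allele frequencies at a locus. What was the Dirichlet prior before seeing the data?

For a Dirichlet(α) prior with multinomial counts c, the posterior is Dirichlet(α + c) componentwise.
Subtract each count from the matching posterior parameter: 19−14=5, 26−25=1, 17−16=1.

Dirichlet(5, 1, 1)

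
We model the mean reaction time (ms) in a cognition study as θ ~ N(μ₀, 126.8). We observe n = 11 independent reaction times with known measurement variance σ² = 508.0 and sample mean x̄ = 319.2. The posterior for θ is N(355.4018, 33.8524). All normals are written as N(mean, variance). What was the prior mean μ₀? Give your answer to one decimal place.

μ₀ = 454.8

With known observation variance, the Normal–Normal posterior has precision τ_n = τ₀ + n/σ² and mean μ_n = (τ₀μ₀ + (n/σ²)x̄)/τ_n.
Here τ₀ = 1/126.8 = 0.007886 and τ_data = 11/508.0 = 0.021654, so τ_n = 0.029540.
Rearranging for μ₀: μ₀ = (μ_n·τ_n − τ_data·x̄)/τ₀ = (355.4018·0.029540 − 0.021654·319.2) / 0.007886 = 3.586612/0.007886 ≈ 454.8.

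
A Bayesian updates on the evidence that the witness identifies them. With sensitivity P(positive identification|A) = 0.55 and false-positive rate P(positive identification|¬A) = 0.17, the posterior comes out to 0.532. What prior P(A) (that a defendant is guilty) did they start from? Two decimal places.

In odds form, posterior odds = prior odds × likelihood ratio, so prior odds = posterior odds ÷ LR.
Posterior odds = 0.532/(1−0.532) = 1.1368. LR = 0.55/0.17 = 3.2353.
Prior odds = 1.1368/3.2353 = 0.3514, so P(A) = 0.3514/(1+0.3514) ≈ 0.26.

P(A) = 0.26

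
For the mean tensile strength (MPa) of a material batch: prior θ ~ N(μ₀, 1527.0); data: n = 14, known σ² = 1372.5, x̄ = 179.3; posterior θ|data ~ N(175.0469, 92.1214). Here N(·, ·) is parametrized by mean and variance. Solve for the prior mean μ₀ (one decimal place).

μ₀ = 108.8

With known observation variance, the Normal–Normal posterior has precision τ_n = τ₀ + n/σ² and mean μ_n = (τ₀μ₀ + (n/σ²)x̄)/τ_n.
Here τ₀ = 1/1527.0 = 0.000655 and τ_data = 14/1372.5 = 0.010200, so τ_n = 0.010855.
Rearranging for μ₀: μ₀ = (μ_n·τ_n − τ_data·x̄)/τ₀ = (175.0469·0.010855 − 0.010200·179.3) / 0.000655 = 0.071274/0.000655 ≈ 108.8.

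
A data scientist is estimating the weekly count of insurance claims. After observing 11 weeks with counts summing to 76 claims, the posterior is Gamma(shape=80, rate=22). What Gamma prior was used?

Gamma–Poisson conjugacy: posterior shape = α + Σxᵢ, posterior rate = β + n.
So α = 80 − 76 = 4 and β = 22 − 11 = 11.

Gamma(shape=4, rate=11)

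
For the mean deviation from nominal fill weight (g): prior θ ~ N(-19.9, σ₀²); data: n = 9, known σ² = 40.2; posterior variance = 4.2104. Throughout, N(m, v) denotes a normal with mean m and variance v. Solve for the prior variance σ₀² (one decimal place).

σ₀² = 73.4

For the Normal–Normal model with known σ², precisions add: τ_n = τ₀ + n/σ².
So 1/σ₀² = 1/4.2104 − 9/40.2 = 0.237507 − 0.223881 = 0.013626.
Hence σ₀² = 1/0.013626 ≈ 73.4.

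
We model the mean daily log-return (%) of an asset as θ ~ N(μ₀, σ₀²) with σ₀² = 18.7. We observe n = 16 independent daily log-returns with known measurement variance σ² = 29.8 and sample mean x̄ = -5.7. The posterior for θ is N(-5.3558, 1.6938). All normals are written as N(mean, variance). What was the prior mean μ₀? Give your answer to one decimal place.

The posterior mean is a precision-weighted average: μ_n = (τ₀μ₀ + τ_data·x̄)/(τ₀+τ_data), with τ₀=1/σ₀² and τ_data=n/σ².
Here τ₀ = 1/18.7 = 0.053476 and τ_data = 16/29.8 = 0.536913, so τ_n = 0.590389.
Rearranging for μ₀: μ₀ = (μ_n·τ_n − τ_data·x̄)/τ₀ = (-5.3558·0.590389 − 0.536913·-5.7) / 0.053476 = -0.101601/0.053476 ≈ -1.9.

μ₀ = -1.9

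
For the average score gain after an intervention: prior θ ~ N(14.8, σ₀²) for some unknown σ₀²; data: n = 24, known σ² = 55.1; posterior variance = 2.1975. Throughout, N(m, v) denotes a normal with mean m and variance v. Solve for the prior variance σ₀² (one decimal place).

σ₀² = 51.3

For the Normal–Normal model with known σ², precisions add: τ_n = τ₀ + n/σ².
So 1/σ₀² = 1/2.1975 − 24/55.1 = 0.455063 − 0.435572 = 0.019491.
Hence σ₀² = 1/0.019491 ≈ 51.3.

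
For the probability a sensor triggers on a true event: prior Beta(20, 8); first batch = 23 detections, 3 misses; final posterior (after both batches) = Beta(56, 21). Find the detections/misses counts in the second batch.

Because Beta–binomial updating is additive in the counts, the combined data contributed (α_post−α_prior, β_post−β_prior) successes and failures.
Total across both batches: 56−20=36 detections, 21−8=13 misses.
Subtract the first batch: 36−23=13 detections and 13−3=10 misses.

13 detections and 10 misses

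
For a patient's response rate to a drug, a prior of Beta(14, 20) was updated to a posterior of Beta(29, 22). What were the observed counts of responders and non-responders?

Beta is conjugate to the binomial likelihood: posterior = Beta(α+s, β+f).
Match parameters: s=29−14=15, f=22−20=2.

15 responders and 2 non-responders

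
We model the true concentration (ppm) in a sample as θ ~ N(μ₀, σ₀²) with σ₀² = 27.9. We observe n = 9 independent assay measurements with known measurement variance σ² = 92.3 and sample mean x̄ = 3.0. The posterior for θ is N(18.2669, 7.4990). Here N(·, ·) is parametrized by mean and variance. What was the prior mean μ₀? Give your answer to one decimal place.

μ₀ = 59.8

The posterior mean is a precision-weighted average: μ_n = (τ₀μ₀ + τ_data·x̄)/(τ₀+τ_data), with τ₀=1/σ₀² and τ_data=n/σ².
Here τ₀ = 1/27.9 = 0.035842 and τ_data = 9/92.3 = 0.097508, so τ_n = 0.133350.
Rearranging for μ₀: μ₀ = (μ_n·τ_n − τ_data·x̄)/τ₀ = (18.2669·0.133350 − 0.097508·3.0) / 0.035842 = 2.143367/0.035842 ≈ 59.8.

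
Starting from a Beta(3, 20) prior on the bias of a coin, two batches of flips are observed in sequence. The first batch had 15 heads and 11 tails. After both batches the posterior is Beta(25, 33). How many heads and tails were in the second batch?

Sequential conjugate updates are equivalent to a single update on the pooled data, so total successes = posterior α − prior α and total failures = posterior β − prior β.
Total across both batches: 25−3=22 heads, 33−20=13 tails.
Subtract the first batch: 22−15=7 heads and 13−11=2 tails.

7 heads and 2 tails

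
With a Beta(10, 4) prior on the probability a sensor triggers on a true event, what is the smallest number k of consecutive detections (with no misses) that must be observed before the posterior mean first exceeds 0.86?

After k detections and 0 misses the posterior is Beta(10+k, 4), with mean (10+k)/(10+4+k).
Set (10+k)/(14+k) > 0.86 and solve: k > (0.86·14 − 10)/(1 − 0.86) = 14.571.
The smallest integer exceeding 14.571 is 15.

k = 15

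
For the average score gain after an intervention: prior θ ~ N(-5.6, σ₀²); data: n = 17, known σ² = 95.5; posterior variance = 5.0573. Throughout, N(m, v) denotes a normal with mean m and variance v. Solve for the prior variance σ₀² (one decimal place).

σ₀² = 50.7

Posterior precision equals prior precision plus data precision: 1/σ_n² = 1/σ₀² + n/σ².
So 1/σ₀² = 1/5.0573 − 17/95.5 = 0.197734 − 0.178010 = 0.019724.
Hence σ₀² = 1/0.019724 ≈ 50.7.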